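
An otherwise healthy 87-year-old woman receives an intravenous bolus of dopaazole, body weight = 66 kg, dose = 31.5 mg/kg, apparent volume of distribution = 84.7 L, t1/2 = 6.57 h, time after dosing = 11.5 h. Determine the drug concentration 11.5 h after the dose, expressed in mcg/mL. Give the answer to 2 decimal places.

7.30 mcg/mL

Total dose = 31.5 × 66 = 2079 mg
C₀ = Dose / Vd = 2079 / 84.7 = 24.55 mg/L
k = ln2 / t½ = 0.693147 / 6.57 = 0.1055 h⁻¹
C = C₀ · e^(−k·t) = 24.55 × e^(−0.1055 × 11.5)
  = 24.55 × 0.2972 = 7.296 mg/L
(7.296 mg/L = 7.296 mcg/mL)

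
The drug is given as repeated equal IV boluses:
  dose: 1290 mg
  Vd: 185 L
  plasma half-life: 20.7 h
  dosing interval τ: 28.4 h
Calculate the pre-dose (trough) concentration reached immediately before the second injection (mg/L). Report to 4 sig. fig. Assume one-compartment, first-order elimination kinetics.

C₀ per dose = Dose / Vd = 1290 / 185 = 6.973 mg/L
k = ln2 / t½ = 0.693147 / 20.7 = 0.03349 h⁻¹
Fraction remaining after one interval: r = e^(−kτ) = e^(−0.03349 × 28.4) = 0.3863
Before dose 2, 1 dose has been given (aged 1τ).
C_trough = C₀ × r = 6.973 × 0.3863 = 2.694 mg/L

2.694 mg/L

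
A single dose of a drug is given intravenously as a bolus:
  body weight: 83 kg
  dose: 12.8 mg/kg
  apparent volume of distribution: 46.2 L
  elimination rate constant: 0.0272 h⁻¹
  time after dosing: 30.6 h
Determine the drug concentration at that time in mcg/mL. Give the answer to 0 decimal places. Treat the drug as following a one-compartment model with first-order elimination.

Total dose = 12.8 × 83 = 1062 mg
C₀ = Dose / Vd = 1062 / 46.2 = 22.99 mg/L
C = C₀ · e^(−k·t) = 22.99 × e^(−0.02720 × 30.6)
  = 22.99 × 0.4350 = 10.00 mg/L
(10.00 mg/L = 10.00 mcg/mL)

10 mcg/mL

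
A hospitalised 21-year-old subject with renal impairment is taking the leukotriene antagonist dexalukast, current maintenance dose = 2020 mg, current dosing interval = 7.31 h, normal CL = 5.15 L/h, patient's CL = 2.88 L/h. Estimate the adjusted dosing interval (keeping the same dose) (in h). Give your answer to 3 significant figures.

13.1 h

To keep the same average steady-state level, dosing rate must scale with clearance.
CL ratio = 2.88 / 5.15 = 0.5592
New interval (same dose) = 7.31 / 0.5592 = 13.07 h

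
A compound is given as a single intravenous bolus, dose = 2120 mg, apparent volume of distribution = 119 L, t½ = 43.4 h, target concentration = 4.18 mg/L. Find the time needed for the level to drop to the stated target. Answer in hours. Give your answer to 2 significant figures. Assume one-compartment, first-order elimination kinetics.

C₀ = Dose / Vd = 2120 / 119 = 17.82 mg/L
k = ln2 / t½ = 0.693147 / 43.4 = 0.01597 h⁻¹
t = ln(C₀ / C) / k = ln(17.82 / 4.18) / 0.01597
  = ln(4.263) / 0.01597 = 1.450 / 0.01597 = 90.80 h

91 h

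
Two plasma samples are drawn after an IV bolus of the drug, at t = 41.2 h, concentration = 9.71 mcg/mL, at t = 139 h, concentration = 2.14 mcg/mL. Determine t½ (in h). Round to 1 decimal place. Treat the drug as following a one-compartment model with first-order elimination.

44.8 h

k = ln(C₁/C₂) / (t₂ − t₁) = ln(9.71/2.14) / (139 − 41.2)
  = 1.512 / 97.80 = 0.01546 h⁻¹
t½ = ln2 / k = 0.693147 / 0.01546 = 44.83 h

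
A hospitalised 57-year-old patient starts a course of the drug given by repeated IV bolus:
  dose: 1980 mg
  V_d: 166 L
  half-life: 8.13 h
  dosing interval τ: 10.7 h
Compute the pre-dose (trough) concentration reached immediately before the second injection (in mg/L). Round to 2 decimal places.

4.79 mg/L

C₀ per dose = Dose / Vd = 1980 / 166 = 11.93 mg/L
k = ln2 / t½ = 0.693147 / 8.13 = 0.08526 h⁻¹
Fraction remaining after one interval: r = e^(−kτ) = e^(−0.08526 × 10.7) = 0.4016
Before dose 2, 1 dose has been given (aged 1τ).
C_trough = C₀ × r = 11.93 × 0.4016 = 4.791 mg/L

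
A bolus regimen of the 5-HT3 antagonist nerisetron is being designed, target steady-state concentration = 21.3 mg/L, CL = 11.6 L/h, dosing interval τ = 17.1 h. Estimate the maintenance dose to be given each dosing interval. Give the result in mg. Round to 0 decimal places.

At steady state, Dose/τ = Css × CL.
Dose = Css × CL × τ = 21.3 × 11.60 × 17.1 = 4225 mg

4225 mg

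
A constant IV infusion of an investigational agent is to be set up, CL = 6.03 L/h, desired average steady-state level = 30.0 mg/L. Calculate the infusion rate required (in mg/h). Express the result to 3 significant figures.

At steady state, infusion rate R₀ = Css × CL = 30.0 × 6.030 = 180.9 mg/h

181 mg/h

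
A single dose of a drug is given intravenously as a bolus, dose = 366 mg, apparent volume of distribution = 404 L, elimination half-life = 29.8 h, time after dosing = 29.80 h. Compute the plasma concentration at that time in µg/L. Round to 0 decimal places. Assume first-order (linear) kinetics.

453 µg/L

C₀ = Dose / Vd = 366.0 / 404 = 0.9059 mg/L
k = ln2 / t½ = 0.693147 / 29.8 = 0.02326 h⁻¹
t / t½ = 29.80 / 29.8 = 1 half-lives
C = C₀ × (1/2)^1 = 0.9059 × 0.5000 = 0.4530 mg/L
Convert: 0.4530 mg/L × 1000 = 453.0 µg/L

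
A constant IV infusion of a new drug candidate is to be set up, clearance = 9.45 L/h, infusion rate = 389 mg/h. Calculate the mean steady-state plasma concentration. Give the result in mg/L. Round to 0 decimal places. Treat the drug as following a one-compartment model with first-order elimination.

At steady state Css = R₀ / CL = 389 / 9.450 = 41.16 mg/L

41 mg/L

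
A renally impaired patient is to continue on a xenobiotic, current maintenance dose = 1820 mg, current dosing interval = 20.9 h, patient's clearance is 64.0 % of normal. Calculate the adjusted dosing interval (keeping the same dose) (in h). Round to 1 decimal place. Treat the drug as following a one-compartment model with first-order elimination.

32.7 h

To keep the same average steady-state level, dosing rate must scale with clearance.
CL ratio = 64.0 / 100 = 0.6400
New interval (same dose) = 20.9 / 0.6400 = 32.66 h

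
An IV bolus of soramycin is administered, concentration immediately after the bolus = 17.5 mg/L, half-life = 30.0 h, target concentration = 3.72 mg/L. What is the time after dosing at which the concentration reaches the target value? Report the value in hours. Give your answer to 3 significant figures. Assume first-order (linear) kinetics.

67.0 h

k = ln2 / t½ = 0.693147 / 30.0 = 0.02310 h⁻¹
t = ln(C₀ / C) / k = ln(17.50 / 3.72) / 0.02310
  = ln(4.704) / 0.02310 = 1.548 / 0.02310 = 67.01 h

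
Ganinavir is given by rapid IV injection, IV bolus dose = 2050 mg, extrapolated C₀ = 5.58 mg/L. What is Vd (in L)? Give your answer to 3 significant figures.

Vd = Dose / C₀ = 2050 / 5.58 = 367.4 L

367 L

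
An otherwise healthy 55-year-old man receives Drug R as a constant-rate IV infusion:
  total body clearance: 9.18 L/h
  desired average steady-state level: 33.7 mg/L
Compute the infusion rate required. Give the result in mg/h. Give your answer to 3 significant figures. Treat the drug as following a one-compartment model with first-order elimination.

At steady state, infusion rate R₀ = Css × CL = 33.7 × 9.180 = 309.4 mg/h

309 mg/h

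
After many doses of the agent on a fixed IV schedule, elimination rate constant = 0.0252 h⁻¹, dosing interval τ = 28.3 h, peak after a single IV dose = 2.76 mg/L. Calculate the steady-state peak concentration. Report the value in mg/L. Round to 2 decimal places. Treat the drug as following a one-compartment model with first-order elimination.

e^(−kτ) = e^(−0.02520 × 28.3) = 0.4901
Accumulation ratio R = 1 / (1 − e^(−kτ)) = 1 / (1 − 0.4901) = 1.961
Steady-state peak = C₀ × R = 2.76 × 1.961 = 5.412 mg/L

5.41 mg/L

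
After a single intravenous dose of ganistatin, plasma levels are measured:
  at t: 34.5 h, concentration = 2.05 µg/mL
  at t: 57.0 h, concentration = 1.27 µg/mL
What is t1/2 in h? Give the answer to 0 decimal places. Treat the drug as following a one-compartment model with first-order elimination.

k = ln(C₁/C₂) / (t₂ − t₁) = ln(2.05/1.27) / (57.0 − 34.5)
  = 0.4788 / 22.50 = 0.02128 h⁻¹
t½ = ln2 / k = 0.693147 / 0.02128 = 32.57 h

33 h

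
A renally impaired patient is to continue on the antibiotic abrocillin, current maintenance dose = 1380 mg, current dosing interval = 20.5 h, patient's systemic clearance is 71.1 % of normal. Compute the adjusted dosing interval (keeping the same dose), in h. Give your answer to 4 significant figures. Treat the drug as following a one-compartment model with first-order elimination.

28.83 h

To keep the same average steady-state level, dosing rate must scale with clearance.
CL ratio = 71.1 / 100 = 0.7110
New interval (same dose) = 20.5 / 0.7110 = 28.83 h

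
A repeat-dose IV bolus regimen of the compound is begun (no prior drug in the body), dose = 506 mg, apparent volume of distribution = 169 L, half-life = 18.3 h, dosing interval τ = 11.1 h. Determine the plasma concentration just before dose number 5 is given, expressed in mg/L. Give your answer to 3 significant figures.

4.66 mg/L

C₀ per dose = Dose / Vd = 506 / 169 = 2.994 mg/L
k = ln2 / t½ = 0.693147 / 18.3 = 0.03788 h⁻¹
Fraction remaining after one interval: r = e^(−kτ) = e^(−0.03788 × 11.1) = 0.6567
Before dose 5, 4 doses have been given (aged 1τ, 2τ, 3τ, 4τ).
C_trough = C₀ × (r + r² + … + r^4) = C₀ × r(1−r^4)/(1−r)
        = 2.994 × 0.6567 × (1 − 0.1860) / (1 − 0.6567) = 4.662 mg/L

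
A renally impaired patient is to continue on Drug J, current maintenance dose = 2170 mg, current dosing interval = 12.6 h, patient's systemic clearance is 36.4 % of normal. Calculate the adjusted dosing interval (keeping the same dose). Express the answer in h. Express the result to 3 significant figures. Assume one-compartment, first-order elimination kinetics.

34.6 h

To keep the same average steady-state level, dosing rate must scale with clearance.
CL ratio = 36.4 / 100 = 0.3640
New interval (same dose) = 12.6 / 0.3640 = 34.62 h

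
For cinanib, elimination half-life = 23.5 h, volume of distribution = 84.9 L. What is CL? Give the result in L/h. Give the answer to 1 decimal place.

k = ln2 / t½ = 0.693147 / 23.5 = 0.02950 h⁻¹
CL = k × Vd = 0.02950 × 84.9 = 2.505 L/h

2.5 L/h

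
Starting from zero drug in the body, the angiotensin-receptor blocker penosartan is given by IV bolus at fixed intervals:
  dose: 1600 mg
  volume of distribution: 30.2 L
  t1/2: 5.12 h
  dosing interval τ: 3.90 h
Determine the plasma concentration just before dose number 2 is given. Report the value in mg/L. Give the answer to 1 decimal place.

C₀ per dose = Dose / Vd = 1600 / 30.2 = 52.98 mg/L
k = ln2 / t½ = 0.693147 / 5.12 = 0.1354 h⁻¹
Fraction remaining after one interval: r = e^(−kτ) = e^(−0.1354 × 3.90) = 0.5897
Before dose 2, 1 dose has been given (aged 1τ).
C_trough = C₀ × r = 52.98 × 0.5897 = 31.24 mg/L

31.2 mg/L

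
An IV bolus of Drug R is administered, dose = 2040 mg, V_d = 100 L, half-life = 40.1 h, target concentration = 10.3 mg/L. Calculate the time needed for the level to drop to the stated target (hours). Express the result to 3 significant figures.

39.5 h

C₀ = Dose / Vd = 2040 / 100 = 20.40 mg/L
k = ln2 / t½ = 0.693147 / 40.1 = 0.01729 h⁻¹
t = ln(C₀ / C) / k = ln(20.40 / 10.3) / 0.01729
  = ln(1.981) / 0.01729 = 0.6836 / 0.01729 = 39.54 h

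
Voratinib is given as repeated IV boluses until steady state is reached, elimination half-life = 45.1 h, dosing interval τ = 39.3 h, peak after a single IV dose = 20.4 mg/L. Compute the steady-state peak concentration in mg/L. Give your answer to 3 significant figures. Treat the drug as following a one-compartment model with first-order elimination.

k = ln2 / t½ = 0.693147 / 45.1 = 0.01537 h⁻¹
e^(−kτ) = e^(−0.01537 × 39.3) = 0.5466
Accumulation ratio R = 1 / (1 − e^(−kτ)) = 1 / (1 − 0.5466) = 2.206
Steady-state peak = C₀ × R = 20.4 × 2.206 = 45.00 mg/L

45.0 mg/L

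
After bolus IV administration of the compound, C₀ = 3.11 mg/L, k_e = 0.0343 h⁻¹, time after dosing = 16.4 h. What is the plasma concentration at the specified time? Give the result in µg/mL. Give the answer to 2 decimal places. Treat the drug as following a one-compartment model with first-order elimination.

1.77 µg/mL

C = C₀ · e^(−k·t) = 3.110 × e^(−0.03430 × 16.4)
  = 3.110 × 0.5698 = 1.772 mg/L
(1.772 mg/L = 1.772 µg/mL)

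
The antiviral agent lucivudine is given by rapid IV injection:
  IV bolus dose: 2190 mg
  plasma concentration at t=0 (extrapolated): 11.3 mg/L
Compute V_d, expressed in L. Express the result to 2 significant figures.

190 L

Vd = Dose / C₀ = 2190 / 11.3 = 193.8 L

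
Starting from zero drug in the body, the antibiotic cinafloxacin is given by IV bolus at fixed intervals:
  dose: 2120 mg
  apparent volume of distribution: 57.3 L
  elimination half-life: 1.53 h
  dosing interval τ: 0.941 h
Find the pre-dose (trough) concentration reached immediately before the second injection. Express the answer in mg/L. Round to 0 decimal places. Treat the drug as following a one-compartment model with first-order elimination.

C₀ per dose = Dose / Vd = 2120 / 57.3 = 37.00 mg/L
k = ln2 / t½ = 0.693147 / 1.53 = 0.4530 h⁻¹
Fraction remaining after one interval: r = e^(−kτ) = e^(−0.4530 × 0.941) = 0.6529
Before dose 2, 1 dose has been given (aged 1τ).
C_trough = C₀ × r = 37.00 × 0.6529 = 24.16 mg/L

24 mg/L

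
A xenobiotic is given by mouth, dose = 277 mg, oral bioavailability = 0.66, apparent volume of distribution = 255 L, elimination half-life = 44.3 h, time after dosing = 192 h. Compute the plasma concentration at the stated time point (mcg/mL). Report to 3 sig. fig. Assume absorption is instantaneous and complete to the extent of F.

Amount reaching circulation = F × Dose = 0.66 × 277.0 = 182.8 mg
C₀ = F·Dose / Vd = 182.8 / 255 = 0.7169 mg/L
k = ln2 / t½ = 0.693147 / 44.3 = 0.01565 h⁻¹
C = C₀ · e^(−k·t) = 0.7169 × e^(−0.01565 × 192)
  = 0.7169 × 0.04955 = 0.03552 mg/L
(0.03552 mg/L = 0.03552 mcg/mL)

0.0355 mcg/mL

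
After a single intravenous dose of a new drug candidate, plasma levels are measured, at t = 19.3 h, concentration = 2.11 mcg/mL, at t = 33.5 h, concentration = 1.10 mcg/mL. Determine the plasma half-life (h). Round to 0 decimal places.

k = ln(C₁/C₂) / (t₂ − t₁) = ln(2.11/1.10) / (33.5 − 19.3)
  = 0.6514 / 14.20 = 0.04587 h⁻¹
t½ = ln2 / k = 0.693147 / 0.04587 = 15.11 h

15 h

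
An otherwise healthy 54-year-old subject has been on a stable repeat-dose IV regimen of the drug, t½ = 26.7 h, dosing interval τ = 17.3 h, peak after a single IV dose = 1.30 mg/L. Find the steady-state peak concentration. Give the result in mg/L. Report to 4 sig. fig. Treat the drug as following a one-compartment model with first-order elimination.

3.593 mg/L

k = ln2 / t½ = 0.693147 / 26.7 = 0.02596 h⁻¹
e^(−kτ) = e^(−0.02596 × 17.3) = 0.6382
Accumulation ratio R = 1 / (1 − e^(−kτ)) = 1 / (1 − 0.6382) = 2.764
Steady-state peak = C₀ × R = 1.30 × 2.764 = 3.593 mg/L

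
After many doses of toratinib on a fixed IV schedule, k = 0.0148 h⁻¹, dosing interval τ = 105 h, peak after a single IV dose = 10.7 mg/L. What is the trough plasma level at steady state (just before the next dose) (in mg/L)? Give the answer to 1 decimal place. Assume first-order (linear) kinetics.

2.9 mg/L

e^(−kτ) = e^(−0.01480 × 105) = 0.2114
Accumulation ratio R = 1 / (1 − e^(−kτ)) = 1 / (1 − 0.2114) = 1.268
Steady-state trough = C₀ × R × e^(−kτ) = 10.7 × 1.268 × 0.2114 = 2.868 mg/L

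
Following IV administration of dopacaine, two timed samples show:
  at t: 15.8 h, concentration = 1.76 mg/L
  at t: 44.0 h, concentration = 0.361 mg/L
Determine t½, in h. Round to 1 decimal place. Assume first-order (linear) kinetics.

k = ln(C₁/C₂) / (t₂ − t₁) = ln(1.76/0.361) / (44.0 − 15.8)
  = 1.584 / 28.20 = 0.05617 h⁻¹
t½ = ln2 / k = 0.693147 / 0.05617 = 12.34 h

12.3 h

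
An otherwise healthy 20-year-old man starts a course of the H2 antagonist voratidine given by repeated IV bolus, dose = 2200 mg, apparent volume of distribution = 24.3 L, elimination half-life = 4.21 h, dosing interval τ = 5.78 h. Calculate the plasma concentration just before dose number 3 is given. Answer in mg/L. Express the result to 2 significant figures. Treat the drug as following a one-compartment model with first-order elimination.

48 mg/L

C₀ per dose = Dose / Vd = 2200 / 24.3 = 90.53 mg/L
k = ln2 / t½ = 0.693147 / 4.21 = 0.1646 h⁻¹
Fraction remaining after one interval: r = e^(−kτ) = e^(−0.1646 × 5.78) = 0.3862
Before dose 3, 2 doses have been given (aged 1τ, 2τ).
C_trough = C₀ × (r + r²) = 90.53 × (0.3862 + 0.1492) = 48.47 mg/L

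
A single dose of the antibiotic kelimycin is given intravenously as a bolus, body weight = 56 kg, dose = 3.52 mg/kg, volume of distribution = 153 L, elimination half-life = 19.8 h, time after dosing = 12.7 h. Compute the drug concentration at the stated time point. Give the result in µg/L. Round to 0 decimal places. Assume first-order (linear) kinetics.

826 µg/L

Total dose = 3.52 × 56 = 197.1 mg
C₀ = Dose / Vd = 197.1 / 153 = 1.288 mg/L
k = ln2 / t½ = 0.693147 / 19.8 = 0.03501 h⁻¹
C = C₀ · e^(−k·t) = 1.288 × e^(−0.03501 × 12.7)
  = 1.288 × 0.6411 = 0.8257 mg/L
Convert: 0.8257 mg/L × 1000 = 825.7 µg/L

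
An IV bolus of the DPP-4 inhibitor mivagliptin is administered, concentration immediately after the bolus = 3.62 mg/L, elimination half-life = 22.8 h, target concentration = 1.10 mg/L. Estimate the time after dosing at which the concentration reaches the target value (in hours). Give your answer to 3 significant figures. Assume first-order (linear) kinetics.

k = ln2 / t½ = 0.693147 / 22.8 = 0.03040 h⁻¹
t = ln(C₀ / C) / k = ln(3.620 / 1.10) / 0.03040
  = ln(3.291) / 0.03040 = 1.191 / 0.03040 = 39.18 h

39.2 h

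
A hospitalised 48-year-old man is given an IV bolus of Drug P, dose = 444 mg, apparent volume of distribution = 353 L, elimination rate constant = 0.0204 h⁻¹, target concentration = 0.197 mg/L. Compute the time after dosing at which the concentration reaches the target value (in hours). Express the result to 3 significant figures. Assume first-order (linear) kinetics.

90.9 h

C₀ = Dose / Vd = 444.0 / 353 = 1.258 mg/L
t = ln(C₀ / C) / k = ln(1.258 / 0.197) / 0.02040
  = ln(6.386) / 0.02040 = 1.854 / 0.02040 = 90.88 h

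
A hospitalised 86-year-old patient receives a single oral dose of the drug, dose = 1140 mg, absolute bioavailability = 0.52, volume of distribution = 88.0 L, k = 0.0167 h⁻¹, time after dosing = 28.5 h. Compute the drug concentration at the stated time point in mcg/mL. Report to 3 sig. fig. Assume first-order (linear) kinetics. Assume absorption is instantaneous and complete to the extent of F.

4.19 mcg/mL

Amount reaching circulation = F × Dose = 0.52 × 1140 = 592.8 mg
C₀ = F·Dose / Vd = 592.8 / 88.0 = 6.736 mg/L
C = C₀ · e^(−k·t) = 6.736 × e^(−0.01670 × 28.5)
  = 6.736 × 0.6213 = 4.185 mg/L
(4.185 mg/L = 4.185 mcg/mL)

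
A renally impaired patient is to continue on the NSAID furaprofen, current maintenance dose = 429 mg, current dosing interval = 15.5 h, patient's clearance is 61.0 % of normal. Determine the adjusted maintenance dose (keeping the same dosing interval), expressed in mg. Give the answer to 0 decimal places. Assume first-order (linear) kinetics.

To keep the same average steady-state level, dosing rate must scale with clearance.
CL ratio = 61.0 / 100 = 0.6100
New dose (same interval) = 429 × 0.6100 = 261.7 mg

262 mg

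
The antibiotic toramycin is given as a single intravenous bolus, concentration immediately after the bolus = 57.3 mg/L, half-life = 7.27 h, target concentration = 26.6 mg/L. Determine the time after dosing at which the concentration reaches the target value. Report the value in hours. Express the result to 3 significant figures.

k = ln2 / t½ = 0.693147 / 7.27 = 0.09534 h⁻¹
t = ln(C₀ / C) / k = ln(57.30 / 26.6) / 0.09534
  = ln(2.154) / 0.09534 = 0.7673 / 0.09534 = 8.048 h

8.05 h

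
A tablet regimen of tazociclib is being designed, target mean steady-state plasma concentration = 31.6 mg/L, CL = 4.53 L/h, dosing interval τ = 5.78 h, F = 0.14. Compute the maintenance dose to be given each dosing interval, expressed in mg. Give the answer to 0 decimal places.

5910 mg

At steady state, F × (Dose/τ) = Css × CL.
Dose = Css × CL × τ / F = 31.6 × 4.530 × 5.78 / 0.14 = 5910 mg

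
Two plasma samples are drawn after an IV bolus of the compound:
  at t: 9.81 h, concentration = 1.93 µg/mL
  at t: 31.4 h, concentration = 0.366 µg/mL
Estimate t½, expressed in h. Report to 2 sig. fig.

9.0 h

k = ln(C₁/C₂) / (t₂ − t₁) = ln(1.93/0.366) / (31.4 − 9.81)
  = 1.663 / 21.59 = 0.07703 h⁻¹
t½ = ln2 / k = 0.693147 / 0.07703 = 8.998 h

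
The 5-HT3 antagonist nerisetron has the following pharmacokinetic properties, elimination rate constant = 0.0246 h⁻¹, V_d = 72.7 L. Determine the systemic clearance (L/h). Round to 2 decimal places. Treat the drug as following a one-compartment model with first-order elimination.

1.79 L/h

CL = k × Vd = 0.0246 × 72.7 = 1.788 L/h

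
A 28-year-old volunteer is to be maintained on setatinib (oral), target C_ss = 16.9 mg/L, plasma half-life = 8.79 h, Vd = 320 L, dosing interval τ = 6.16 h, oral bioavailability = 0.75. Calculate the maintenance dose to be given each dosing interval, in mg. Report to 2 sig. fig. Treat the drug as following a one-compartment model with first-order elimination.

3500 mg

k = ln2 / t½ = 0.693147 / 8.79 = 0.07886 h⁻¹
CL = k × Vd = 0.07886 × 320 = 25.24 L/h
At steady state, F × (Dose/τ) = Css × CL.
Dose = Css × CL × τ / F = 16.9 × 25.24 × 6.16 / 0.75 = 3503 mg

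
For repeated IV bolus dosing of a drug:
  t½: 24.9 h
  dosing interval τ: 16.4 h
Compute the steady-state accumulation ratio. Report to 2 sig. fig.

2.7

k = ln2 / t½ = 0.693147 / 24.9 = 0.02784 h⁻¹
e^(−kτ) = e^(−0.02784 × 16.4) = 0.6334
Accumulation ratio R = 1 / (1 − e^(−kτ)) = 1 / (1 − 0.6334) = 2.728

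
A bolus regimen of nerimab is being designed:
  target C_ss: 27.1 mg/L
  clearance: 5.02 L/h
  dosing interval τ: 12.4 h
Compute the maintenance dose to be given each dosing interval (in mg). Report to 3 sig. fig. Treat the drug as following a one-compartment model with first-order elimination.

At steady state, Dose/τ = Css × CL.
Dose = Css × CL × τ = 27.1 × 5.020 × 12.4 = 1687 mg

1690 mg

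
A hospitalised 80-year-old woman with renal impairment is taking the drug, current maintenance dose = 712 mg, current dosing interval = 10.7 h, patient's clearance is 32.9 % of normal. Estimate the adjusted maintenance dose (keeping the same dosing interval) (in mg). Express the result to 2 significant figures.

230 mg

To keep the same average steady-state level, dosing rate must scale with clearance.
CL ratio = 32.9 / 100 = 0.3290
New dose (same interval) = 712 × 0.3290 = 234.2 mg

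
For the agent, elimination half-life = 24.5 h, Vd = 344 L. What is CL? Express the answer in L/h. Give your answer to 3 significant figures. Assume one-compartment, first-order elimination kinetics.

k = ln2 / t½ = 0.693147 / 24.5 = 0.02829 h⁻¹
CL = k × Vd = 0.02829 × 344 = 9.732 L/h

9.73 L/h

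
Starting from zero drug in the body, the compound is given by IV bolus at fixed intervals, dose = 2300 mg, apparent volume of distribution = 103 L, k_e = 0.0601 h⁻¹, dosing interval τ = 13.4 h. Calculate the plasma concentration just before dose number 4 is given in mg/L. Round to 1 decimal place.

16.4 mg/L

C₀ per dose = Dose / Vd = 2300 / 103 = 22.33 mg/L
Fraction remaining after one interval: r = e^(−kτ) = e^(−0.06010 × 13.4) = 0.4469
Before dose 4, 3 doses have been given (aged 1τ, 2τ, 3τ).
C_trough = C₀ × (r + r² + … + r^3) = C₀ × r(1−r^3)/(1−r)
        = 22.33 × 0.4469 × (1 − 0.08925) / (1 − 0.4469) = 16.43 mg/L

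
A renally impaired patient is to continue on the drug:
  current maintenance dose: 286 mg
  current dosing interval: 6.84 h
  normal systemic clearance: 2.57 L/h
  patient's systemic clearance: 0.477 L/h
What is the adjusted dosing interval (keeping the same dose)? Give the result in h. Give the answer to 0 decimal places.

To keep the same average steady-state level, dosing rate must scale with clearance.
CL ratio = 0.477 / 2.57 = 0.1856
New interval (same dose) = 6.84 / 0.1856 = 36.85 h

37 h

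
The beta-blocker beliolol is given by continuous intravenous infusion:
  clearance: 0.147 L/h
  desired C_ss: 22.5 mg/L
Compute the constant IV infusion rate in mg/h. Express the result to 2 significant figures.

At steady state, infusion rate R₀ = Css × CL = 22.5 × 0.1470 = 3.308 mg/h

3.3 mg/h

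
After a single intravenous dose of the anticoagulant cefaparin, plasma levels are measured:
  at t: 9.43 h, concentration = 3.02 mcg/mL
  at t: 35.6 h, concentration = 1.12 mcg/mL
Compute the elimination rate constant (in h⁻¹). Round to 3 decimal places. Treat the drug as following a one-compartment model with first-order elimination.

0.038 h⁻¹

k = ln(C₁/C₂) / (t₂ − t₁) = ln(3.02/1.12) / (35.6 − 9.43)
  = 0.9919 / 26.17 = 0.03790 h⁻¹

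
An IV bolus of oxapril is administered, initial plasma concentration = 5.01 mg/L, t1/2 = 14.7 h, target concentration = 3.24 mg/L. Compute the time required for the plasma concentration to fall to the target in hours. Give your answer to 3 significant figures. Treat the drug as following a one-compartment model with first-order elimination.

9.24 h

k = ln2 / t½ = 0.693147 / 14.7 = 0.04715 h⁻¹
t = ln(C₀ / C) / k = ln(5.010 / 3.24) / 0.04715
  = ln(1.546) / 0.04715 = 0.4357 / 0.04715 = 9.241 h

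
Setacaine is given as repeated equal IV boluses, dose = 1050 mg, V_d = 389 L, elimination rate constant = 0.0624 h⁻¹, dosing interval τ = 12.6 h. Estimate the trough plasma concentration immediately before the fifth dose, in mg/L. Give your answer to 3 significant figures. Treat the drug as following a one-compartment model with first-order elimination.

C₀ per dose = Dose / Vd = 1050 / 389 = 2.699 mg/L
Fraction remaining after one interval: r = e^(−kτ) = e^(−0.06240 × 12.6) = 0.4556
Before dose 5, 4 doses have been given (aged 1τ, 2τ, 3τ, 4τ).
C_trough = C₀ × (r + r² + … + r^4) = C₀ × r(1−r^4)/(1−r)
        = 2.699 × 0.4556 × (1 − 0.04309) / (1 − 0.4556) = 2.161 mg/L

2.16 mg/L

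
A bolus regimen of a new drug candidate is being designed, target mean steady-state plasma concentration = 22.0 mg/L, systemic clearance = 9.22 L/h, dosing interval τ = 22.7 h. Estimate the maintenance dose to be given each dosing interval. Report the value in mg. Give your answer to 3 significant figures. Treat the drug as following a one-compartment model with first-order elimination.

At steady state, Dose/τ = Css × CL.
Dose = Css × CL × τ = 22.0 × 9.220 × 22.7 = 4604 mg

4600 mg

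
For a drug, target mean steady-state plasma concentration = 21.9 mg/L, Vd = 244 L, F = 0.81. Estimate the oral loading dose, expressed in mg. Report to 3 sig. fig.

LD = Css × Vd / F = 21.9 × 244 / 0.81 = 6597 mg

6600 mg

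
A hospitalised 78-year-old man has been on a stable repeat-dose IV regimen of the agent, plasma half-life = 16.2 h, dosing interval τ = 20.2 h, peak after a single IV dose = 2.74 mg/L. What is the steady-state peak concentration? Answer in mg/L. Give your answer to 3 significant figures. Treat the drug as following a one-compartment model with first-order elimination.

4.74 mg/L

k = ln2 / t½ = 0.693147 / 16.2 = 0.04279 h⁻¹
e^(−kτ) = e^(−0.04279 × 20.2) = 0.4213
Accumulation ratio R = 1 / (1 − e^(−kτ)) = 1 / (1 − 0.4213) = 1.728
Steady-state peak = C₀ × R = 2.74 × 1.728 = 4.735 mg/L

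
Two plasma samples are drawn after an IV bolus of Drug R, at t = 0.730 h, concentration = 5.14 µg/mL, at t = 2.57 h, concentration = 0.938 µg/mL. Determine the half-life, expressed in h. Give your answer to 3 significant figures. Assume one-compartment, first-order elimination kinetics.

k = ln(C₁/C₂) / (t₂ − t₁) = ln(5.14/0.938) / (2.57 − 0.730)
  = 1.701 / 1.840 = 0.9245 h⁻¹
t½ = ln2 / k = 0.693147 / 0.9245 = 0.7498 h

0.750 h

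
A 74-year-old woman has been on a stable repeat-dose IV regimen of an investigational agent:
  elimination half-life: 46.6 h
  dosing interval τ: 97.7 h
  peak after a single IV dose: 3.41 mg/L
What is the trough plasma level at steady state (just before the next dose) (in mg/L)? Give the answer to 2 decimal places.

k = ln2 / t½ = 0.693147 / 46.6 = 0.01487 h⁻¹
e^(−kτ) = e^(−0.01487 × 97.7) = 0.2339
Accumulation ratio R = 1 / (1 − e^(−kτ)) = 1 / (1 − 0.2339) = 1.305
Steady-state trough = C₀ × R × e^(−kτ) = 3.41 × 1.305 × 0.2339 = 1.041 mg/L

1.04 mg/L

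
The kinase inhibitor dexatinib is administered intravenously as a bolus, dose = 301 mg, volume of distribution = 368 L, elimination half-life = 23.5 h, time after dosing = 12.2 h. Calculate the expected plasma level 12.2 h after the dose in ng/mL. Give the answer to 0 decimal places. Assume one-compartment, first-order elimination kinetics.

C₀ = Dose / Vd = 301.0 / 368 = 0.8179 mg/L
k = ln2 / t½ = 0.693147 / 23.5 = 0.02950 h⁻¹
C = C₀ · e^(−k·t) = 0.8179 × e^(−0.02950 × 12.2)
  = 0.8179 × 0.6977 = 0.5706 mg/L
Convert: 0.5706 mg/L × 1000 = 570.6 ng/mL

571 ng/mL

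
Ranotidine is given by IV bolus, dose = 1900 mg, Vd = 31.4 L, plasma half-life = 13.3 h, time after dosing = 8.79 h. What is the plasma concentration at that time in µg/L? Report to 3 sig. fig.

38300 µg/L

C₀ = Dose / Vd = 1900 / 31.4 = 60.51 mg/L
k = ln2 / t½ = 0.693147 / 13.3 = 0.05212 h⁻¹
C = C₀ · e^(−k·t) = 60.51 × e^(−0.05212 × 8.79)
  = 60.51 × 0.6325 = 38.27 mg/L
Convert: 38.27 mg/L × 1000 = 38270 µg/L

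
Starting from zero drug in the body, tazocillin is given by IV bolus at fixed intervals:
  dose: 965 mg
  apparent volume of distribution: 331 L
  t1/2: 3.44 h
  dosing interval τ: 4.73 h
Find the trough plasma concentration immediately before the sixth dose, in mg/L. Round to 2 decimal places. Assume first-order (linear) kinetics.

C₀ per dose = Dose / Vd = 965 / 331 = 2.915 mg/L
k = ln2 / t½ = 0.693147 / 3.44 = 0.2015 h⁻¹
Fraction remaining after one interval: r = e^(−kτ) = e^(−0.2015 × 4.73) = 0.3855
Before dose 6, 5 doses have been given (aged 1τ, 2τ, 3τ, 4τ, 5τ).
C_trough = C₀ × (r + r² + … + r^5) = C₀ × r(1−r^5)/(1−r)
        = 2.915 × 0.3855 × (1 − 0.008514) / (1 − 0.3855) = 1.813 mg/L

1.81 mg/L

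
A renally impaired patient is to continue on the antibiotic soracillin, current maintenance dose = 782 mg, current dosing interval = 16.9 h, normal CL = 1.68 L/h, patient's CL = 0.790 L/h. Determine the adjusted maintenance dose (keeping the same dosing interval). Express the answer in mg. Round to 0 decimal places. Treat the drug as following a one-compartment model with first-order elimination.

368 mg

To keep the same average steady-state level, dosing rate must scale with clearance.
CL ratio = 0.790 / 1.68 = 0.4702
New dose (same interval) = 782 × 0.4702 = 367.7 mg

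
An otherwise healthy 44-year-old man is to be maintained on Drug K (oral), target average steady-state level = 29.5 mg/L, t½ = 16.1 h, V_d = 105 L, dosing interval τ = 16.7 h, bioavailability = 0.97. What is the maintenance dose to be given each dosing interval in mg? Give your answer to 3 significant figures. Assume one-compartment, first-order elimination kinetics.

k = ln2 / t½ = 0.693147 / 16.1 = 0.04305 h⁻¹
CL = k × Vd = 0.04305 × 105 = 4.520 L/h
At steady state, F × (Dose/τ) = Css × CL.
Dose = Css × CL × τ / F = 29.5 × 4.520 × 16.7 / 0.97 = 2296 mg

2300 mg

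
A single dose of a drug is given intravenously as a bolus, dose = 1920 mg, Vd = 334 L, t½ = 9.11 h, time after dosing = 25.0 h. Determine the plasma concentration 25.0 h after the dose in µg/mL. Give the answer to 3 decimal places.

C₀ = Dose / Vd = 1920 / 334 = 5.749 mg/L
k = ln2 / t½ = 0.693147 / 9.11 = 0.07609 h⁻¹
C = C₀ · e^(−k·t) = 5.749 × e^(−0.07609 × 25.0)
  = 5.749 × 0.1492 = 0.8578 mg/L
(0.8578 mg/L = 0.8578 µg/mL)

0.858 µg/mL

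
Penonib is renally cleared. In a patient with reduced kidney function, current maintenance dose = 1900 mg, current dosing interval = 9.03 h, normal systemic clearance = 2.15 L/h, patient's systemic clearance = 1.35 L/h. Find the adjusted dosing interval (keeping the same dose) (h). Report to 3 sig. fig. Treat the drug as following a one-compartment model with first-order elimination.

14.4 h

To keep the same average steady-state level, dosing rate must scale with clearance.
CL ratio = 1.35 / 2.15 = 0.6279
New interval (same dose) = 9.03 / 0.6279 = 14.38 h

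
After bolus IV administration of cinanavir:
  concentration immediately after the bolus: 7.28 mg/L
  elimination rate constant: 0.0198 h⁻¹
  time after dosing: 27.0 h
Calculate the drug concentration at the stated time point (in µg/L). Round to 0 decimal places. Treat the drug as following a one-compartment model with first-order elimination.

4265 µg/L

C = C₀ · e^(−k·t) = 7.280 × e^(−0.01980 × 27.0)
  = 7.280 × 0.5859 = 4.265 mg/L
Convert: 4.265 mg/L × 1000 = 4265 µg/L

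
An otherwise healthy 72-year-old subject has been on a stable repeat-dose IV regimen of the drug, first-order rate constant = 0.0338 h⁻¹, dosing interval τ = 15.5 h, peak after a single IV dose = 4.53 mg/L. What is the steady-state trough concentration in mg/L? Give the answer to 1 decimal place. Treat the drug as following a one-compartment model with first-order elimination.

6.6 mg/L

e^(−kτ) = e^(−0.03380 × 15.5) = 0.5922
Accumulation ratio R = 1 / (1 − e^(−kτ)) = 1 / (1 − 0.5922) = 2.452
Steady-state trough = C₀ × R × e^(−kτ) = 4.53 × 2.452 × 0.5922 = 6.578 mg/L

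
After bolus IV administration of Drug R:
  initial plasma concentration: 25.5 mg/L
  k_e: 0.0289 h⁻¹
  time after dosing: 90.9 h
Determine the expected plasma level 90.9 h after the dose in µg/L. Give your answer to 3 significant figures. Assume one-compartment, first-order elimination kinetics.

C = C₀ · e^(−k·t) = 25.50 × e^(−0.02890 × 90.9)
  = 25.50 × 0.07229 = 1.843 mg/L
Convert: 1.843 mg/L × 1000 = 1843 µg/L

1840 µg/L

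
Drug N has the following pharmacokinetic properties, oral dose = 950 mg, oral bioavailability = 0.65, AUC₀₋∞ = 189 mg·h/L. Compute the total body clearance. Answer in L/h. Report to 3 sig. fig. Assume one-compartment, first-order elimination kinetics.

3.27 L/h

CL = F·Dose / AUC = 0.65 × 950 / 189 = 3.267 L/h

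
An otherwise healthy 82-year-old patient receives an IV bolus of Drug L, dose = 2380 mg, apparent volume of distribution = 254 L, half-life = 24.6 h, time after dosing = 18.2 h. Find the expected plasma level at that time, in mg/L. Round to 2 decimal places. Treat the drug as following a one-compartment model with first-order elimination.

5.61 mg/L

C₀ = Dose / Vd = 2380 / 254 = 9.370 mg/L
k = ln2 / t½ = 0.693147 / 24.6 = 0.02818 h⁻¹
C = C₀ · e^(−k·t) = 9.370 × e^(−0.02818 × 18.2)
  = 9.370 × 0.5988 = 5.611 mg/L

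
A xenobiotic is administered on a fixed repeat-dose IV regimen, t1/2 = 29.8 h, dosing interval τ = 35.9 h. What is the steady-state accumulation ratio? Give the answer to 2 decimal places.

1.77

k = ln2 / t½ = 0.693147 / 29.8 = 0.02326 h⁻¹
e^(−kτ) = e^(−0.02326 × 35.9) = 0.4339
Accumulation ratio R = 1 / (1 − e^(−kτ)) = 1 / (1 − 0.4339) = 1.766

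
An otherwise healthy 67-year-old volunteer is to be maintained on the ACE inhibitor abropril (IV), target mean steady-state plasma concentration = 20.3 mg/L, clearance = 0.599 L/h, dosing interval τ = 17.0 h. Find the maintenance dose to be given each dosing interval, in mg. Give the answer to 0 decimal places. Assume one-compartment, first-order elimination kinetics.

207 mg

At steady state, Dose/τ = Css × CL.
Dose = Css × CL × τ = 20.3 × 0.5990 × 17.0 = 206.7 mg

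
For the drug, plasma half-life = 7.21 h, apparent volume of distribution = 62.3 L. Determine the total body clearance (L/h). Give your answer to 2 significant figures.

6.0 L/h

k = ln2 / t½ = 0.693147 / 7.21 = 0.09614 h⁻¹
CL = k × Vd = 0.09614 × 62.3 = 5.990 L/h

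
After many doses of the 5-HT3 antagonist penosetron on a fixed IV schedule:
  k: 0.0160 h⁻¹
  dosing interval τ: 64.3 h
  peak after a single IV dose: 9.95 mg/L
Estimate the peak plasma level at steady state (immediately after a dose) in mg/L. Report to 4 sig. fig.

e^(−kτ) = e^(−0.01600 × 64.3) = 0.3574
Accumulation ratio R = 1 / (1 − e^(−kτ)) = 1 / (1 − 0.3574) = 1.556
Steady-state peak = C₀ × R = 9.95 × 1.556 = 15.48 mg/L

15.48 mg/L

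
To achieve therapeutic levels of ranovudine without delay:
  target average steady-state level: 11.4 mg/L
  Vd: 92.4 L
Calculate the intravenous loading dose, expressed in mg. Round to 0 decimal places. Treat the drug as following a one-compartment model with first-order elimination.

1053 mg

LD = Css × Vd = 11.4 × 92.4 = 1053 mg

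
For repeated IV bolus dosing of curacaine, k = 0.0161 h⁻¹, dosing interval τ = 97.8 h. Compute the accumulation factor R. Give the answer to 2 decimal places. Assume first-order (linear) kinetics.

e^(−kτ) = e^(−0.01610 × 97.8) = 0.2071
Accumulation ratio R = 1 / (1 − e^(−kτ)) = 1 / (1 − 0.2071) = 1.261

1.26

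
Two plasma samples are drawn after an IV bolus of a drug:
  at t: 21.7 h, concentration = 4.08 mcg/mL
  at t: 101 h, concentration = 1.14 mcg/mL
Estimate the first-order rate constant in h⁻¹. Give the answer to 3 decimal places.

k = ln(C₁/C₂) / (t₂ − t₁) = ln(4.08/1.14) / (101 − 21.7)
  = 1.275 / 79.30 = 0.01608 h⁻¹

0.016 h⁻¹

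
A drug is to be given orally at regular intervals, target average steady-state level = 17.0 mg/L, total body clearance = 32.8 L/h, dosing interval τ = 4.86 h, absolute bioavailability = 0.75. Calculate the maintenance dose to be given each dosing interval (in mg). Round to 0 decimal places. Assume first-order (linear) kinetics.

At steady state, F × (Dose/τ) = Css × CL.
Dose = Css × CL × τ / F = 17.0 × 32.80 × 4.86 / 0.75 = 3613 mg

3613 mg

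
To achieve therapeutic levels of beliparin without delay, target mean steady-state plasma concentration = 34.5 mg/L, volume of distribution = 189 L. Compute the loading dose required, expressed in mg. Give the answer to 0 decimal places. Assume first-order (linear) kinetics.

6521 mg

LD = Css × Vd = 34.5 × 189 = 6521 mg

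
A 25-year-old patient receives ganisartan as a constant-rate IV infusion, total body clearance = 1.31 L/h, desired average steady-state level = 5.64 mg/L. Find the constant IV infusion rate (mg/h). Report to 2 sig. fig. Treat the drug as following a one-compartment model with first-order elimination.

7.4 mg/h

At steady state, infusion rate R₀ = Css × CL = 5.64 × 1.310 = 7.388 mg/h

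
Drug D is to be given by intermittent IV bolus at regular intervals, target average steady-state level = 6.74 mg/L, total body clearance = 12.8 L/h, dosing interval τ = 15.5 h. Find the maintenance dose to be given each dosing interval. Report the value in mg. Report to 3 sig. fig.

1340 mg

At steady state, Dose/τ = Css × CL.
Dose = Css × CL × τ = 6.74 × 12.80 × 15.5 = 1337 mg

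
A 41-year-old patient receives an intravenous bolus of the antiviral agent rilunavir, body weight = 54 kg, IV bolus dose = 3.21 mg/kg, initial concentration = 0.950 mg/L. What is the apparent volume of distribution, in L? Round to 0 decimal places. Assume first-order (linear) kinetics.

Dose = 3.21 × 54 = 173.3 mg
Vd = Dose / C₀ = 173.3 / 0.950 = 182.4 L

182 L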